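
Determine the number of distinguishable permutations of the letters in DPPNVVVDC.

The 9 letters of DPPNVVVDC have repeats: D appearing twice, P appearing twice, and V appearing 3 times.
Dividing 9! = 362880 by 3!·2!·2! = 24 for the repeated letters gives 15120.

15120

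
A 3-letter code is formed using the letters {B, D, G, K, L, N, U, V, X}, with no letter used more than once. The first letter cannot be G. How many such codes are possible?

448

The first letter has 9−1 = 8 choices (anything except G).
The remaining 2 letters are filled from the other 8 symbols without repetition: 8 × 7 = 56.
Total: 8 × 56 = 448.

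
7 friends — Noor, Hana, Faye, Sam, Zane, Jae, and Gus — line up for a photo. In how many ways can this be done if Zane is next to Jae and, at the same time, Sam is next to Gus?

Treat {Zane,Jae} as one block (2 orders) and {Sam,Gus} as another (2 orders).
That leaves 5 units to arrange: 2 × 2 × 5! = 4 × 120 = 480.

480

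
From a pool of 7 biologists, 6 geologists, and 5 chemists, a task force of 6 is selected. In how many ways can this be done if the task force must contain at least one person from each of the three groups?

15470

With no constraint there are C(18,6) = 18564 possible selections.
Selections missing a whole group: no biologists → C(11,6) = 462; no geologists → C(12,6) = 924; no chemists → C(13,6) = 1716.
Add back selections omitting two groups (i.e. drawn from a single group): C(7,6) + C(6,6) + C(5,6) = 8.
By inclusion–exclusion: 18564 − 3102 + 8 = 15470.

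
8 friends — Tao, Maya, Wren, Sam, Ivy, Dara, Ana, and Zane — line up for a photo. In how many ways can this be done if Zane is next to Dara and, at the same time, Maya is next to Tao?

Treat {Zane,Dara} as one block (2 orders) and {Maya,Tao} as another (2 orders).
That leaves 6 units to arrange: 2 × 2 × 6! = 4 × 720 = 2880.

2880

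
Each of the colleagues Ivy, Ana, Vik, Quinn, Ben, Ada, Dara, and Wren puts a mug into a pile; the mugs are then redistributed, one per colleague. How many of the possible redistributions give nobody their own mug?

14833

This is the derangement count D_8: permutations of 8 items with no fixed point.
By inclusion–exclusion this is Σ_{j=0}^{8} (−1)^j C(8,j)·(8−j)!.
Computing: 40320 − 40320 + 20160 − 6720 + 1680 − 336 + 56 − 8 + 1 = 14833.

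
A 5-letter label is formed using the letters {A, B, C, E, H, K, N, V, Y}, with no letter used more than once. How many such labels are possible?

15120

Choose and order 5 of the 9 symbols: the first letter has 9 options, the next 8, and so on down to 5.
That product is 9 × 8 × 7 × 6 × 5 = 15120.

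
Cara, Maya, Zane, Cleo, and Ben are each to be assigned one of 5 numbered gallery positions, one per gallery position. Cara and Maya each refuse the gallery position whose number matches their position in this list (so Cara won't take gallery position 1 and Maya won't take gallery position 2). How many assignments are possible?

78

Let Aᵢ (for i ∈ {1, 2}) be the placements that put person i in their forbidden gallery position. Any j of these fix j positions, leaving (5−j)! ways to fill the rest, and there are C(2,j) ways to pick which j.
By inclusion–exclusion, the number of valid placements is Σ_{j=0}^{2} (−1)^j C(2,j)·(5−j)!.
Computing: 120 − 48 + 6 = 78.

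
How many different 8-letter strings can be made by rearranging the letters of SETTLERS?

5040

The 8 letters of SETTLERS have repeats: E appearing twice, S appearing twice, and T appearing twice.
Dividing 8! = 40320 by 2!·2!·2! = 8 for the repeated letters gives 5040.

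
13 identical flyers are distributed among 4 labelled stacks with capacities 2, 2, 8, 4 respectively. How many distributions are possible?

18

Without the upper bounds there are C(16,3) = 560 ways to split 13 among 4 stacks.
Subtract solutions that violate a single cap (substitute x_i' = x_i − (cap_i+1)): x_1 ≥ 3 gives C(13,3) = 286; x_2 ≥ 3 gives C(13,3) = 286; x_3 ≥ 9 gives C(7,3) = 35; x_4 ≥ 5 gives C(11,3) = 165. Together 772.
Add back pairs where two caps are both exceeded: 120 + 4 + 56 + 4 + 56 + 0 = 240.
Subtract triples: 0 + 10 + 0 + 0 = 10.
By inclusion–exclusion the count is 560 − 772 + 240 − 10 = 18.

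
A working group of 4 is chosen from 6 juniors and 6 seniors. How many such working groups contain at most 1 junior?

135

Split by how many juniors are chosen (0 through 1).
Sum: C(6,0)·C(6,4) + C(6,1)·C(6,3) = 15 + 120 = 135.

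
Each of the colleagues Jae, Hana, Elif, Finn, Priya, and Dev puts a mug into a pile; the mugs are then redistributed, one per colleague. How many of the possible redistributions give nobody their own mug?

Let Aᵢ be the assignments in which colleague i gets their own mug. We want the size of the complement of A₁∪…∪A_6.
By inclusion–exclusion this is Σ_{j=0}^{6} (−1)^j C(6,j)·(6−j)!.
Computing: 720 − 720 + 360 − 120 + 30 − 6 + 1 = 265.

265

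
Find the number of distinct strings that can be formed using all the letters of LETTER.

LETTER has 6 letters with E appearing twice and T appearing twice.
So there are 6! / (2!·2!) = 180 distinguishable arrangements.

180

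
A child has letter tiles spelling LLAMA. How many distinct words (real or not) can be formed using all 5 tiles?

The 5 letters of LLAMA have repeats: A appearing twice and L appearing twice.
The number of distinct arrangements is 5!/(2!·2!) = 120/4 = 30.

30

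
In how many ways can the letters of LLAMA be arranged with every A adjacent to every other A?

Treat the 2 copies of A as a single block. The multiset to arrange is then {AA, L, L, M}, 4 items in all.
That gives (4)!/(2!) = 12 arrangements.

12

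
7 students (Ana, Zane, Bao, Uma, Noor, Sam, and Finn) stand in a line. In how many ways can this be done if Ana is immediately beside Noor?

1440

Place the 5 others and the Ana-Noor pair as 6 objects in a line; the pair has 2 internal arrangements.
So the count is 2·(6)! = 1440.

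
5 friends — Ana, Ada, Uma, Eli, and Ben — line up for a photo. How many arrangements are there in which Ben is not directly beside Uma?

72

Of the 5! = 120 arrangements, those with Ben and Uma adjacent number 2 × 4! = 48 (treat the pair as a block with 2 internal orders).
Complementary counting: 120 − 48 = 72.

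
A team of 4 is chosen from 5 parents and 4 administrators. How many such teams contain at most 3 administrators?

Split by how many administrators are chosen (0 through 3).
Sum: C(4,0)·C(5,4) + C(4,1)·C(5,3) + C(4,2)·C(5,2) + C(4,3)·C(5,1) = 5 + 40 + 60 + 20 = 125.

125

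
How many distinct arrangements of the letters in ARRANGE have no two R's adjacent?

900

Total arrangements of ARRANGE: 7!/(2!·2!) = 1260.
If the two R's are adjacent, glue them into one block, leaving 6 items to arrange: (6)!/(2!) = 360 ways.
Hence 1260 − 360 = 900.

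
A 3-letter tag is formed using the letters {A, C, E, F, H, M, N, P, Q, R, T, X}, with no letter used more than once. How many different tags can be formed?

With no repetition, fill the 3 letters in order: 12 choices, then 11, down to 10.
12 × 11 × 10 = 1320.

1320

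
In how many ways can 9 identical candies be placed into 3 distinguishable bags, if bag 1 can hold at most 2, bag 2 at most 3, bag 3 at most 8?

11

Ignoring the caps, the number of non-negative solutions to x_1+…+x_3 = 9 is C(11,2) = 55.
Subtract solutions that violate a single cap (substitute x_i' = x_i − (cap_i+1)): x_1 ≥ 3 gives C(8,2) = 28; x_2 ≥ 4 gives C(7,2) = 21; x_3 ≥ 9 gives C(2,2) = 1. Together 50.
Add back pairs where two caps are both exceeded: 6 + 0 + 0 = 6.
By inclusion–exclusion the count is 55 − 50 + 6 = 11.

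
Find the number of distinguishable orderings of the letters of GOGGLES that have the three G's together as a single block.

120

Treat the 3 copies of G as a single block. The multiset to arrange is then {GGG, E, L, O, S}, 5 items in all.
All 5 items are distinct, so there are (5)! = 120 arrangements.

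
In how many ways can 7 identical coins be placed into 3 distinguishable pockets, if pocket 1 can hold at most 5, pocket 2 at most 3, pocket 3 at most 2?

9

Without the upper bounds there are C(9,2) = 36 ways to split 7 among 3 pockets.
Subtract solutions that violate a single cap (substitute x_i' = x_i − (cap_i+1)): x_1 ≥ 6 gives C(3,2) = 3; x_2 ≥ 4 gives C(5,2) = 10; x_3 ≥ 3 gives C(6,2) = 15. Together 28.
Add back pairs where two caps are both exceeded: 0 + 0 + 1 = 1.
By inclusion–exclusion the count is 36 − 28 + 1 = 9.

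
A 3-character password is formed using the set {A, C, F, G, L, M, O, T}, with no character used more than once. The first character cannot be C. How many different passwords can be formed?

294

The first character has 8−1 = 7 choices (anything except C).
The remaining 2 characters are filled from the other 7 symbols without repetition: 7 × 6 = 42.
Total: 7 × 42 = 294.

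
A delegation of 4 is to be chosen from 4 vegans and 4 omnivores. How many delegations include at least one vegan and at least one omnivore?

Unrestricted: C(8,4) = 70 ways to pick any 4 of the 8.
Selections missing a whole group: no vegans → C(4,4) = 1; no omnivores → C(4,4) = 1.
Both groups omitted at once is impossible, so 70 − 2 = 68.

68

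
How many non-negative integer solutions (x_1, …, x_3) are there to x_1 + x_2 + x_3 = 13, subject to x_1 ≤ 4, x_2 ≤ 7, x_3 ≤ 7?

Ignoring the caps, the number of non-negative solutions to x_1+…+x_3 = 13 is C(15,2) = 105.
Subtract solutions that violate a single cap (substitute x_i' = x_i − (cap_i+1)): x_1 ≥ 5 gives C(10,2) = 45; x_2 ≥ 8 gives C(7,2) = 21; x_3 ≥ 8 gives C(7,2) = 21. Together 87.
Add back pairs where two caps are both exceeded: 1 + 1 + 0 = 2.
By inclusion–exclusion the count is 105 − 87 + 2 = 20.

20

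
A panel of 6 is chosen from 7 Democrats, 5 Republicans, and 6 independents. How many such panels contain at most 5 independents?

18563

Split by how many independents are chosen (0 through 5).
Sum: C(6,0)·C(12,6) + C(6,1)·C(12,5) + C(6,2)·C(12,4) + C(6,3)·C(12,3) + C(6,4)·C(12,2) + C(6,5)·C(12,1) = 924 + 4752 + 7425 + 4400 + 990 + 72 = 18563.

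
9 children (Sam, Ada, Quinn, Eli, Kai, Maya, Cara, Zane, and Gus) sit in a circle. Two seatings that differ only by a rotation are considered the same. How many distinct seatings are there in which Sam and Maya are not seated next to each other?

30240

Without the restriction there are (8)! = 40320 seatings.
Those with Sam next to Maya: fuse the pair into one unit and seat 8 units around a circle — 2·(7)! = 10080.
Subtracting, 40320 − 10080 = 30240.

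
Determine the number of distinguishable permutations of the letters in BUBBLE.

BUBBLE has 6 letters with B appearing 3 times.
Dividing 6! = 720 by 3! = 6 for the repeated letters gives 120.

120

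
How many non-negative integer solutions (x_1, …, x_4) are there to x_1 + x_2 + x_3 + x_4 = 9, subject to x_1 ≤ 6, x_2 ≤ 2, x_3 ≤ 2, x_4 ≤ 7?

58

By stars and bars, unrestricted non-negative solutions to x_1+…+x_4 = 9 number C(9+3,3) = 220.
Subtract solutions that violate a single cap (substitute x_i' = x_i − (cap_i+1)): x_1 ≥ 7 gives C(5,3) = 10; x_2 ≥ 3 gives C(9,3) = 84; x_3 ≥ 3 gives C(9,3) = 84; x_4 ≥ 8 gives C(4,3) = 4. Together 182.
Add back pairs where two caps are both exceeded: 0 + 0 + 0 + 20 + 0 + 0 = 20.
By inclusion–exclusion the count is 220 − 182 + 20 = 58.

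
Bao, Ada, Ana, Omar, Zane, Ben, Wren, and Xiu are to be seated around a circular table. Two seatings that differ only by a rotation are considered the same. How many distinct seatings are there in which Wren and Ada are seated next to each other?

1440

Treat {Wren, Ada} as one unit (2 internal orders) and seat the resulting 7 units around the table: (6)! circular arrangements.
So 2 × (6)! = 2 × 720 = 1440.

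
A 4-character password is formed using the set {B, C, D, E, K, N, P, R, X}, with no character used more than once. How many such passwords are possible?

Choose and order 4 of the 9 symbols: the first character has 9 options, the next 8, then 7, 6.
9 × 8 × 7 × 6 = 3024.

3024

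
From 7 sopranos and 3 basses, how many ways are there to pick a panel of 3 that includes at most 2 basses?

Split by how many basses are chosen (0 through 2).
Sum: C(3,0)·C(7,3) + C(3,1)·C(7,2) + C(3,2)·C(7,1) = 35 + 63 + 21 = 119.

119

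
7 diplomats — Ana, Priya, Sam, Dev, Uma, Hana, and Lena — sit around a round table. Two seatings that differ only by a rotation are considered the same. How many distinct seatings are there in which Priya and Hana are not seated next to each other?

480

All circular seatings of 7 people number (6)! = 720.
Those with Priya next to Hana: fuse the pair into one unit and seat 6 units around a circle — 2·(5)! = 240.
Subtracting, 720 − 240 = 480.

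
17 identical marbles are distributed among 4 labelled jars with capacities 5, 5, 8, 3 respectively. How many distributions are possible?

Without the upper bounds there are C(20,3) = 1140 ways to split 17 among 4 jars.
Subtract solutions that violate a single cap (substitute x_i' = x_i − (cap_i+1)): x_1 ≥ 6 gives C(14,3) = 364; x_2 ≥ 6 gives C(14,3) = 364; x_3 ≥ 9 gives C(11,3) = 165; x_4 ≥ 4 gives C(16,3) = 560. Together 1453.
Add back pairs where two caps are both exceeded: 56 + 10 + 120 + 10 + 120 + 35 = 351.
Subtract triples: 0 + 4 + 0 + 0 = 4.
By inclusion–exclusion the count is 1140 − 1453 + 351 − 4 = 34.

34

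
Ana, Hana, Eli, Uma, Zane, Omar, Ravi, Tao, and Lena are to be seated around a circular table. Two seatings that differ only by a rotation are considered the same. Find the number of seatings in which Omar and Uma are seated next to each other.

Glue Omar and Uma into a block (2 internal orders). Seating 8 units around a circle gives (7)! arrangements.
So 2 × (7)! = 2 × 5040 = 10080.

10080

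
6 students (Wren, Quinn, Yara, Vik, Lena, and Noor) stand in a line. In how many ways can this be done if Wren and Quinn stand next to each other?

Glue Wren and Quinn into one block (2 internal orders), leaving 5 units to arrange in a row.
That gives 2 × 5! = 2 × 120 = 240.

240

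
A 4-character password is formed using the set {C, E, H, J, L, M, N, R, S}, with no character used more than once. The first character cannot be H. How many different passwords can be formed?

2688

The first character has 9−1 = 8 choices (anything except H).
The remaining 3 characters are filled from the other 8 symbols without repetition: 8 × 7 × 6 = 336.
Total: 8 × 336 = 2688.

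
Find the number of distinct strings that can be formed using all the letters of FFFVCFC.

105

The 7 letters of FFFVCFC have repeats: C appearing twice and F appearing 4 times.
The number of distinct arrangements is 7!/(4!·2!) = 5040/48 = 105.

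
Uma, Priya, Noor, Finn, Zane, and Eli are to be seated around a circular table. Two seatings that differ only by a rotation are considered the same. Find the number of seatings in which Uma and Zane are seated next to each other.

48

Glue Uma and Zane into a block (2 internal orders). Seating 5 units around a circle gives (4)! arrangements.
So 2 × (4)! = 2 × 24 = 48.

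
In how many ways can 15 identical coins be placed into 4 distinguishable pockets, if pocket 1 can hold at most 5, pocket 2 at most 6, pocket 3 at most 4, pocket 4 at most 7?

Without the upper bounds there are C(18,3) = 816 ways to split 15 among 4 pockets.
Subtract solutions that violate a single cap (substitute x_i' = x_i − (cap_i+1)): x_1 ≥ 6 gives C(12,3) = 220; x_2 ≥ 7 gives C(11,3) = 165; x_3 ≥ 5 gives C(13,3) = 286; x_4 ≥ 8 gives C(10,3) = 120. Together 791.
Add back pairs where two caps are both exceeded: 10 + 35 + 4 + 20 + 1 + 10 = 80.
By inclusion–exclusion the count is 816 − 791 + 80 = 105.

105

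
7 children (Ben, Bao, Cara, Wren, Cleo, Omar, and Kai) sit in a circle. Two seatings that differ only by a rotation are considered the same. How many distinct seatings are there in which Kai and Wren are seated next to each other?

Treat {Kai, Wren} as one unit (2 internal orders) and seat the resulting 6 units around the table: (5)! circular arrangements.
So 2 × (5)! = 2 × 120 = 240.

240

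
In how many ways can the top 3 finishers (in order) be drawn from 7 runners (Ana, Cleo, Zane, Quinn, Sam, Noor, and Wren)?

There are 7 choices for 1st place, 6 for 2nd, and 5 for 3rd.
That gives 7 × 6 × 5 = 210.

210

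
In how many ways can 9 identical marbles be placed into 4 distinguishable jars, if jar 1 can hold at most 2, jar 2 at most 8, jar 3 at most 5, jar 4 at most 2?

53

By stars and bars, unrestricted non-negative solutions to x_1+…+x_4 = 9 number C(9+3,3) = 220.
Subtract solutions that violate a single cap (substitute x_i' = x_i − (cap_i+1)): x_1 ≥ 3 gives C(9,3) = 84; x_2 ≥ 9 gives C(3,3) = 1; x_3 ≥ 6 gives C(6,3) = 20; x_4 ≥ 3 gives C(9,3) = 84. Together 189.
Add back pairs where two caps are both exceeded: 0 + 1 + 20 + 0 + 0 + 1 = 22.
By inclusion–exclusion the count is 220 − 189 + 22 = 53.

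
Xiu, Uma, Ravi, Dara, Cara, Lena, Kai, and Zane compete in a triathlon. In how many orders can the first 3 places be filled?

336

There are 8 choices for 1st place, 7 for 2nd, and 6 for 3rd.
That gives 8 × 7 × 6 = 336.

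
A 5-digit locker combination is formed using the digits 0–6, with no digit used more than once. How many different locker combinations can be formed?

With no repetition, fill the 5 digits in order: 7 choices, then 6, down to 3.
7 × 6 × 5 × 4 × 3 = 2520.

2520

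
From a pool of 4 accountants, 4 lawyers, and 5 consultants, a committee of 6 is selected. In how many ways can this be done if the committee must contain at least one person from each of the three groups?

1520

With no constraint there are C(13,6) = 1716 possible selections.
Subtract selections that omit an entire group: no accountants → C(9,6) = 84; no lawyers → C(9,6) = 84; no consultants → C(8,6) = 28.
Add back selections omitting two groups (i.e. drawn from a single group): C(4,6) + C(4,6) + C(5,6) = 0.
By inclusion–exclusion: 1716 − 196 + 0 = 1520.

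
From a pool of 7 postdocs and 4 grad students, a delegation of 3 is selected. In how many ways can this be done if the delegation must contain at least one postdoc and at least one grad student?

With no constraint there are C(11,3) = 165 possible selections.
Selections missing a whole group: no postdocs → C(4,3) = 4; no grad students → C(7,3) = 35.
Both groups omitted at once is impossible, so 165 − 39 = 126.

126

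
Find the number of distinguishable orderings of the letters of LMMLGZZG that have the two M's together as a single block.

630

Treat the 2 copies of M as a single block. The multiset to arrange is then {MM, G, G, L, L, Z, Z}, 7 items in all.
That gives (7)!/(2!·2!·2!) = 630 arrangements.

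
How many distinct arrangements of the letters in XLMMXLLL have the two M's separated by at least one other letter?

315

Total arrangements of XLMMXLLL: 8!/(4!·2!·2!) = 420.
Arrangements with the M's together: treat MM as one letter, giving (7)!/(4!·2!) = 105.
Hence 420 − 105 = 315.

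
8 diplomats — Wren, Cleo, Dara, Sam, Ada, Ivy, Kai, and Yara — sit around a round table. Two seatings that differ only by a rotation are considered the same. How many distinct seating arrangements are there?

5040

Fix one person's seat to break rotational symmetry; the remaining 7 people can be arranged in (7)! = 5040 ways.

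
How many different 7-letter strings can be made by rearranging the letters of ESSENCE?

The 7 letters of ESSENCE have repeats: E appearing 3 times and S appearing twice.
Dividing 7! = 5040 by 3!·2! = 12 for the repeated letters gives 420.

420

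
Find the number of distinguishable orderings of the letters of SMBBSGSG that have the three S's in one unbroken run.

180

Treat the 3 copies of S as a single block. The multiset to arrange is then {SSS, B, B, G, G, M}, 6 items in all.
That gives (6)!/(2!·2!) = 180 arrangements.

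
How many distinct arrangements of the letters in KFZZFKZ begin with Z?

With the first slot taken by Z, it remains to arrange the other 6 letters (KFZFKZ).
Those 6 letters have F appearing twice, K appearing twice, and Z appearing twice, giving (6)!/(2!·2!·2!) = 90.

90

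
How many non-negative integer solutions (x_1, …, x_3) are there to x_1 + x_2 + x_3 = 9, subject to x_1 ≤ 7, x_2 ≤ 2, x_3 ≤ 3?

By stars and bars, unrestricted non-negative solutions to x_1+…+x_3 = 9 number C(9+2,2) = 55.
Subtract solutions that violate a single cap (substitute x_i' = x_i − (cap_i+1)): x_1 ≥ 8 gives C(3,2) = 3; x_2 ≥ 3 gives C(8,2) = 28; x_3 ≥ 4 gives C(7,2) = 21. Together 52.
Add back pairs where two caps are both exceeded: 0 + 0 + 6 = 6.
By inclusion–exclusion the count is 55 − 52 + 6 = 9.

9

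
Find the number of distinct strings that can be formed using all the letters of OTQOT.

30

The 5 letters of OTQOT have repeats: O appearing twice and T appearing twice.
Dividing 5! = 120 by 2!·2! = 4 for the repeated letters gives 30.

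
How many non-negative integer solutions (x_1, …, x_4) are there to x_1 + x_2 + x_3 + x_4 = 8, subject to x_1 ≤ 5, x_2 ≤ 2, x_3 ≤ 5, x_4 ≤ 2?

By stars and bars, unrestricted non-negative solutions to x_1+…+x_4 = 8 number C(8+3,3) = 165.
Subtract solutions that violate a single cap (substitute x_i' = x_i − (cap_i+1)): x_1 ≥ 6 gives C(5,3) = 10; x_2 ≥ 3 gives C(8,3) = 56; x_3 ≥ 6 gives C(5,3) = 10; x_4 ≥ 3 gives C(8,3) = 56. Together 132.
Add back pairs where two caps are both exceeded: 0 + 0 + 0 + 0 + 10 + 0 = 10.
By inclusion–exclusion the count is 165 − 132 + 10 = 43.

43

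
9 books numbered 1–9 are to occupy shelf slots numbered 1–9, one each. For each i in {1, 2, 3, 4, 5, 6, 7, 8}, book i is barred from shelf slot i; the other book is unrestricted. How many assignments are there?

Let Aᵢ (for 1 ≤ i ≤ 8) be the placements that put book i in its forbidden shelf slot. Any j of these fix j positions, leaving (9−j)! ways to fill the rest, and there are C(8,j) ways to pick which j.
By inclusion–exclusion, the number of valid placements is Σ_{j=0}^{8} (−1)^j C(8,j)·(9−j)!.
Computing: 362880 − 322560 + 141120 − 40320 + 8400 − 1344 + 168 − 16 + 1 = 148329.

148329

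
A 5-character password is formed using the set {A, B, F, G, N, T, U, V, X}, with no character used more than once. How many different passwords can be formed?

15120

Choose and order 5 of the 9 symbols: the first character has 9 options, the next 8, and so on down to 5.
That product is 9 × 8 × 7 × 6 × 5 = 15120.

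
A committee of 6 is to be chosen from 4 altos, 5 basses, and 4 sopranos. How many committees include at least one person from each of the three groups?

With no constraint there are C(13,6) = 1716 possible selections.
Selections missing a whole group: no altos → C(9,6) = 84; no basses → C(8,6) = 28; no sopranos → C(9,6) = 84.
Add back selections omitting two groups (i.e. drawn from a single group): C(4,6) + C(5,6) + C(4,6) = 0.
By inclusion–exclusion: 1716 − 196 + 0 = 1520.

1520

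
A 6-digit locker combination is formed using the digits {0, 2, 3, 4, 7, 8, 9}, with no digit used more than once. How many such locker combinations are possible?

5040

Choose and order 6 of the 7 symbols: the first digit has 7 options, the next 6, and so on down to 2.
7 × 6 × 5 × 4 × 3 × 2 = 5040.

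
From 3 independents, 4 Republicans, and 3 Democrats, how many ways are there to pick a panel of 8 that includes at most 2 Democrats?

24

Split by how many Democrats are chosen (0 through 2).
Sum: C(3,0)·C(7,8) + C(3,1)·C(7,7) + C(3,2)·C(7,6) = 0 + 3 + 21 = 24.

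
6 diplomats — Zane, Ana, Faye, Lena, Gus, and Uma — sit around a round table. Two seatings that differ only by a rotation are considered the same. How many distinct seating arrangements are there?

120

Fix one person's seat to break rotational symmetry; the remaining 5 people can be arranged in (5)! = 120 ways.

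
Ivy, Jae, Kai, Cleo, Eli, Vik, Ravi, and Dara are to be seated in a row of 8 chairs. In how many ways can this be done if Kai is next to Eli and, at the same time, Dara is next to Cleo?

2880

Treat {Kai,Eli} as one block (2 orders) and {Dara,Cleo} as another (2 orders).
That leaves 6 units to arrange: 2 × 2 × 6! = 4 × 720 = 2880.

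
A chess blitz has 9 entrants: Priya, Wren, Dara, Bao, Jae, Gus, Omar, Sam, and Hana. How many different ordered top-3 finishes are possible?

There are 9 choices for 1st place, 8 for 2nd, and 7 for 3rd.
That gives 9 × 8 × 7 = 504.

504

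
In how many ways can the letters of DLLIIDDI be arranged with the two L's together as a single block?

140

Treat the 2 copies of L as a single block. The multiset to arrange is then {LL, D, D, D, I, I, I}, 7 items in all.
That gives (7)!/(3!·3!) = 140 arrangements.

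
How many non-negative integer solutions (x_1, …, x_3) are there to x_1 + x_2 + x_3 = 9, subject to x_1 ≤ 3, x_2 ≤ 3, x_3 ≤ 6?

Without the upper bounds there are C(11,2) = 55 ways to split 9 among 3 variables.
Subtract solutions that violate a single cap (substitute x_i' = x_i − (cap_i+1)): x_1 ≥ 4 gives C(7,2) = 21; x_2 ≥ 4 gives C(7,2) = 21; x_3 ≥ 7 gives C(4,2) = 6. Together 48.
Add back pairs where two caps are both exceeded: 3 + 0 + 0 = 3.
By inclusion–exclusion the count is 55 − 48 + 3 = 10.

10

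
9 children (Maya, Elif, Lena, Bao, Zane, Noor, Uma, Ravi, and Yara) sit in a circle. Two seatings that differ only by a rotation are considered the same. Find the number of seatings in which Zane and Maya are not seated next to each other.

All circular seatings of 9 people number (8)! = 40320.
Seatings with Zane beside Maya: treat them as a block with 2 internal orders, giving 2 × (7)! = 10080.
Subtracting, 40320 − 10080 = 30240.

30240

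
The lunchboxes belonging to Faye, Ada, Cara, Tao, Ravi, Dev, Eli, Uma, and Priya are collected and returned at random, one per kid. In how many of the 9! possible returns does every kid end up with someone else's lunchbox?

This is the derangement count D_9: permutations of 9 items with no fixed point.
By inclusion–exclusion this is Σ_{j=0}^{9} (−1)^j C(9,j)·(9−j)!.
Computing: 362880 − 362880 + 181440 − 60480 + 15120 − 3024 + 504 − 72 + 9 − 1 = 133496.

133496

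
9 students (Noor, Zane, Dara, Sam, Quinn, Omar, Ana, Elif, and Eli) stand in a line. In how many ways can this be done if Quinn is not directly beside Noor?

282240

Of the 9! = 362880 arrangements, those with Quinn and Noor adjacent number 2 × 8! = 80640 (treat the pair as a block with 2 internal orders).
Complementary counting: 362880 − 80640 = 282240.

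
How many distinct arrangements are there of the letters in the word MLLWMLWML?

MLLWMLWML has 9 letters with L appearing 4 times, M appearing 3 times, and W appearing twice.
The number of distinct arrangements is 9!/(4!·3!·2!) = 362880/288 = 1260.

1260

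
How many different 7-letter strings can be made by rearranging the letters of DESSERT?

The 7 letters of DESSERT have repeats: E appearing twice and S appearing twice.
The number of distinct arrangements is 7!/(2!·2!) = 5040/4 = 1260.

1260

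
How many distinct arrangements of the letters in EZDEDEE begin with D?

30

Fix D in the first position and arrange the remaining 6 letters.
Those 6 letters have E appearing 4 times, giving (6)!/(4!) = 30.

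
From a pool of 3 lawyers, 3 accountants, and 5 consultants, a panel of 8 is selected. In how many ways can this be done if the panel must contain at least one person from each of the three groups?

163

Total 8-person selections from all 11: C(11,8) = 165.
Selections missing a whole group: no lawyers → C(8,8) = 1; no accountants → C(8,8) = 1; no consultants → C(6,8) = 0.
Add back selections omitting two groups (i.e. drawn from a single group): C(3,8) + C(3,8) + C(5,8) = 0.
By inclusion–exclusion: 165 − 2 + 0 = 163.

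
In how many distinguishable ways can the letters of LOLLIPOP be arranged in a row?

The 8 letters of LOLLIPOP have repeats: L appearing 3 times, O appearing twice, and P appearing twice.
The number of distinct arrangements is 8!/(3!·2!·2!) = 40320/24 = 1680.

1680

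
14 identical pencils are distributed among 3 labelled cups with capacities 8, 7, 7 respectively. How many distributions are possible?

43

Ignoring the caps, the number of non-negative solutions to x_1+…+x_3 = 14 is C(16,2) = 120.
Subtract solutions that violate a single cap (substitute x_i' = x_i − (cap_i+1)): x_1 ≥ 9 gives C(7,2) = 21; x_2 ≥ 8 gives C(8,2) = 28; x_3 ≥ 8 gives C(8,2) = 28. Together 77.
No two caps can be exceeded simultaneously, so the pair terms are all 0.
By inclusion–exclusion the count is 120 − 77 + 0 = 43.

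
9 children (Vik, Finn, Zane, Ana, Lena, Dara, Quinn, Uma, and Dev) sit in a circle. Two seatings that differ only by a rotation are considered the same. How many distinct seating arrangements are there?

40320

Fix one person's seat to break rotational symmetry; the remaining 8 people can be arranged in (8)! = 40320 ways.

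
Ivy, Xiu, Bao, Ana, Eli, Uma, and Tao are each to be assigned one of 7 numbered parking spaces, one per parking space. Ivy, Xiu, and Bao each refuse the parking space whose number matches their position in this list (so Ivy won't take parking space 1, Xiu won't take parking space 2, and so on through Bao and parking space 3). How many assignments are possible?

3216

Let Aᵢ (for i ∈ {1, 2, 3}) be the placements that put person i in their forbidden parking space. Any j of these fix j positions, leaving (7−j)! ways to fill the rest, and there are C(3,j) ways to pick which j.
By inclusion–exclusion, the number of valid placements is Σ_{j=0}^{3} (−1)^j C(3,j)·(7−j)!.
Computing: 5040 − 2160 + 360 − 24 = 3216.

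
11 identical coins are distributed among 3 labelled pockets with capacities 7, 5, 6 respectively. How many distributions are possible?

Without the upper bounds there are C(13,2) = 78 ways to split 11 among 3 pockets.
Subtract solutions that violate a single cap (substitute x_i' = x_i − (cap_i+1)): x_1 ≥ 8 gives C(5,2) = 10; x_2 ≥ 6 gives C(7,2) = 21; x_3 ≥ 7 gives C(6,2) = 15. Together 46.
No two caps can be exceeded simultaneously, so the pair terms are all 0.
By inclusion–exclusion the count is 78 − 46 + 0 = 32.

32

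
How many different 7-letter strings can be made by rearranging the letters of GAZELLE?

GAZELLE has 7 letters with E appearing twice and L appearing twice.
So there are 7! / (2!·2!) = 1260 distinguishable arrangements.

1260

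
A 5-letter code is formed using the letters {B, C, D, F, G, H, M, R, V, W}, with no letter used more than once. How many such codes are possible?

With no repetition, fill the 5 letters in order: 10 choices, then 9, down to 6.
That product is 10 × 9 × 8 × 7 × 6 = 30240.

30240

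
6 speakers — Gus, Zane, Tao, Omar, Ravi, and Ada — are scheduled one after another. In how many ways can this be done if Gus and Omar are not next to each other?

Of the 6! = 720 arrangements, those with Gus and Omar adjacent number 2 × 5! = 240 (treat the pair as a block with 2 internal orders).
So 720 − 240 = 480 arrangements keep them apart.

480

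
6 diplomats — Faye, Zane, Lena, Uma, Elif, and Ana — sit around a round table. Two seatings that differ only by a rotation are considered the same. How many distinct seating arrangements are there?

120

Seat Faye anywhere (absorbing the rotational symmetry), then permute the other 5: (5)! = 120.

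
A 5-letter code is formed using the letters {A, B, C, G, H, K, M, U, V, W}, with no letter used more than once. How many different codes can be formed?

30240

With no repetition, fill the 5 letters in order: 10 choices, then 9, down to 6.
That product is 10 × 9 × 8 × 7 × 6 = 30240.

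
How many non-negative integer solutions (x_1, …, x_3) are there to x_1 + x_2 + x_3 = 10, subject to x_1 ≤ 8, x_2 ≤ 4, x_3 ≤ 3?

Ignoring the caps, the number of non-negative solutions to x_1+…+x_3 = 10 is C(12,2) = 66.
Subtract solutions that violate a single cap (substitute x_i' = x_i − (cap_i+1)): x_1 ≥ 9 gives C(3,2) = 3; x_2 ≥ 5 gives C(7,2) = 21; x_3 ≥ 4 gives C(8,2) = 28. Together 52.
Add back pairs where two caps are both exceeded: 0 + 0 + 3 = 3.
By inclusion–exclusion the count is 66 − 52 + 3 = 17.

17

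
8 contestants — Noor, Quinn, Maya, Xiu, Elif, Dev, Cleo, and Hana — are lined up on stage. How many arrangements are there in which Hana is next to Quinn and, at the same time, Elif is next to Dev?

2880

Treat {Hana,Quinn} as one block (2 orders) and {Elif,Dev} as another (2 orders).
That leaves 6 units to arrange: 2 × 2 × 6! = 4 × 720 = 2880.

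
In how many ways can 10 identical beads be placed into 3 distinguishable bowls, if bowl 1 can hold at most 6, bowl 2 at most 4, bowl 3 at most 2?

6

Without the upper bounds there are C(12,2) = 66 ways to split 10 among 3 bowls.
Subtract solutions that violate a single cap (substitute x_i' = x_i − (cap_i+1)): x_1 ≥ 7 gives C(5,2) = 10; x_2 ≥ 5 gives C(7,2) = 21; x_3 ≥ 3 gives C(9,2) = 36. Together 67.
Add back pairs where two caps are both exceeded: 0 + 1 + 6 = 7.
By inclusion–exclusion the count is 66 − 67 + 7 = 6.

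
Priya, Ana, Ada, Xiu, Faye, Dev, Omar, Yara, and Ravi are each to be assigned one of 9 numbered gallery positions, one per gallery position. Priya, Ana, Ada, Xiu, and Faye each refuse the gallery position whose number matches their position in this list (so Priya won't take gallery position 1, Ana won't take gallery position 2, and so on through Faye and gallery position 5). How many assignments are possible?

Let Aᵢ (for 1 ≤ i ≤ 5) be the placements that put person i in their forbidden gallery position. Any j of these fix j positions, leaving (9−j)! ways to fill the rest, and there are C(5,j) ways to pick which j.
By inclusion–exclusion, the number of valid placements is Σ_{j=0}^{5} (−1)^j C(5,j)·(9−j)!.
Computing: 362880 − 201600 + 50400 − 7200 + 600 − 24 = 205056.

205056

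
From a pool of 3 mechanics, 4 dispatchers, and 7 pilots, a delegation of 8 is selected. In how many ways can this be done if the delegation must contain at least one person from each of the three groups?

Unrestricted: C(14,8) = 3003 ways to pick any 8 of the 14.
Subtract selections that omit an entire group: no mechanics → C(11,8) = 165; no dispatchers → C(10,8) = 45; no pilots → C(7,8) = 0.
Add back selections omitting two groups (i.e. drawn from a single group): C(3,8) + C(4,8) + C(7,8) = 0.
By inclusion–exclusion: 3003 − 210 + 0 = 2793.

2793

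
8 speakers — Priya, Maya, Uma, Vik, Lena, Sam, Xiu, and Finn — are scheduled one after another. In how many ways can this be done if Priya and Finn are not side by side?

30240

Of the 8! = 40320 arrangements, those with Priya and Finn adjacent number 2 × 7! = 10080 (treat the pair as a block with 2 internal orders).
Complementary counting: 40320 − 10080 = 30240.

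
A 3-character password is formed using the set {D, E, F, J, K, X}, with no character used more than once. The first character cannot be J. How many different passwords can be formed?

The first character has 6−1 = 5 choices (anything except J).
The remaining 2 characters are filled from the other 5 symbols without repetition: 5 × 4 = 20.
Total: 5 × 20 = 100.

100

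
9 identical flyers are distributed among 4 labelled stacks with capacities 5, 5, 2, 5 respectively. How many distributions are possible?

Ignoring the caps, the number of non-negative solutions to x_1+…+x_4 = 9 is C(12,3) = 220.
Subtract solutions that violate a single cap (substitute x_i' = x_i − (cap_i+1)): x_1 ≥ 6 gives C(6,3) = 20; x_2 ≥ 6 gives C(6,3) = 20; x_3 ≥ 3 gives C(9,3) = 84; x_4 ≥ 6 gives C(6,3) = 20. Together 144.
Add back pairs where two caps are both exceeded: 0 + 1 + 0 + 1 + 0 + 1 = 3.
By inclusion–exclusion the count is 220 − 144 + 3 = 79.

79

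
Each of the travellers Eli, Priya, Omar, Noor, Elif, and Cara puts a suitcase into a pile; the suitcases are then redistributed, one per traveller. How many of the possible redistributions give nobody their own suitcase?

265

Count assignments avoiding every fixed point. For any j of the 6 travellers fixed to their own suitcase, the other 6−j can be arranged in (6−j)! ways.
By inclusion–exclusion this is Σ_{j=0}^{6} (−1)^j C(6,j)·(6−j)!.
Computing: 720 − 720 + 360 − 120 + 30 − 6 + 1 = 265.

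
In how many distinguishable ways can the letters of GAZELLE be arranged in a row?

1260

The 7 letters of GAZELLE have repeats: E appearing twice and L appearing twice.
The number of distinct arrangements is 7!/(2!·2!) = 5040/4 = 1260.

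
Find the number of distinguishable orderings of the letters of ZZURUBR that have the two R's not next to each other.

Total arrangements of ZZURUBR: 7!/(2!·2!·2!) = 630.
If the two R's are adjacent, glue them into one block, leaving 6 items to arrange: (6)!/(2!·2!) = 180 ways.
Subtracting, 630 − 180 = 450 arrangements keep the R's apart.

450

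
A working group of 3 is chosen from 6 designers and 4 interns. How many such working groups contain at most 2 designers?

100

Split by how many designers are chosen (0 through 2).
Sum: C(6,0)·C(4,3) + C(6,1)·C(4,2) + C(6,2)·C(4,1) = 4 + 36 + 60 = 100.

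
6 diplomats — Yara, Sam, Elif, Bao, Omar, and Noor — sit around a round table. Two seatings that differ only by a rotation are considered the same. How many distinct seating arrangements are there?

Fix one person's seat to break rotational symmetry; the remaining 5 people can be arranged in (5)! = 120 ways.

120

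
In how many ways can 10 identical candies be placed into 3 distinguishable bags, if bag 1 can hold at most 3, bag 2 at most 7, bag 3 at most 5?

Ignoring the caps, the number of non-negative solutions to x_1+…+x_3 = 10 is C(12,2) = 66.
Subtract solutions that violate a single cap (substitute x_i' = x_i − (cap_i+1)): x_1 ≥ 4 gives C(8,2) = 28; x_2 ≥ 8 gives C(4,2) = 6; x_3 ≥ 6 gives C(6,2) = 15. Together 49.
Add back pairs where two caps are both exceeded: 0 + 1 + 0 = 1.
By inclusion–exclusion the count is 66 − 49 + 1 = 18.

18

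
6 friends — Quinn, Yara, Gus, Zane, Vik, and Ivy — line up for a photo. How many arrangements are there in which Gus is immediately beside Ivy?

Place the 4 others and the Gus-Ivy pair as 5 objects in a line; the pair has 2 internal arrangements.
So the count is 2·(5)! = 240.

240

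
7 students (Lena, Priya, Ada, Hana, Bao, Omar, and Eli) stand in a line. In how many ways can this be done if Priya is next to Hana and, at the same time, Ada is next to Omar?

480

Treat {Priya,Hana} as one block (2 orders) and {Ada,Omar} as another (2 orders).
That leaves 5 units to arrange: 2 × 2 × 5! = 4 × 120 = 480.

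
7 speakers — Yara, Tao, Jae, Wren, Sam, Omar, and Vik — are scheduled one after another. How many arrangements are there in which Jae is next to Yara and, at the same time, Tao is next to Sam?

Treat {Jae,Yara} as one block (2 orders) and {Tao,Sam} as another (2 orders).
That leaves 5 units to arrange: 2 × 2 × 5! = 4 × 120 = 480.

480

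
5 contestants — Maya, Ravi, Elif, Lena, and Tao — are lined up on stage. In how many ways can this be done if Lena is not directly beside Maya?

72

There are 5! = 120 arrangements in all. If Lena and Maya are adjacent, merging them into one block gives 2·(4)! = 48 arrangements.
So 120 − 48 = 72 arrangements keep them apart.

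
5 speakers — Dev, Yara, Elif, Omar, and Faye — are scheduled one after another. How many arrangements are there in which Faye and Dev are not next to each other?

Of the 5! = 120 arrangements, those with Faye and Dev adjacent number 2 × 4! = 48 (treat the pair as a block with 2 internal orders).
Complementary counting: 120 − 48 = 72.

72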